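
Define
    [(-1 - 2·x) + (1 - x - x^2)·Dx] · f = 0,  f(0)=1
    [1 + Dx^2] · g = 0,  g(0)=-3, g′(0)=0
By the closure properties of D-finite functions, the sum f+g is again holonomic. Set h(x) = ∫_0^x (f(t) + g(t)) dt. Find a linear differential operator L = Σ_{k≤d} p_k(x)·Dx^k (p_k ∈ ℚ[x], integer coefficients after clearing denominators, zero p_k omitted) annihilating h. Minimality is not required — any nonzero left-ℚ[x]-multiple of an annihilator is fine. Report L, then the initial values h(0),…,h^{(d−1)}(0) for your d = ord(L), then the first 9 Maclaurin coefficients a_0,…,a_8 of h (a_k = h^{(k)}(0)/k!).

L = (19 + 48·x + 31·x^2 + 24·x^3 + 5·x^4 + 2·x^5)·Dx + (-5 + x + 4·x^2 + 7·x^3 + 6·x^4 + 3·x^5 + x^6)·Dx^2 + (19 + 48·x + 31·x^2 + 24·x^3 + 5·x^4 + 2·x^5)·Dx^3 + (-5 + x + 4·x^2 + 7·x^3 + 6·x^4 + 3·x^5 + x^6)·Dx^4  (order 4).
h: a_k = 0, -2, 1/2, 7/6, 3/4, 39/40, 4/3, 3121/1680, 21/8, …
ICs: h(0) = 0, h′(0) = -2, h′′(0) = 1, h′′′(0) = 7.

f: a_k = 1, 1, 2, 3, 5, 8, 13, 21, 34, …
g: a_k = -3, 0, 3/2, 0, -1/8, 0, 1/240, 0, -1/13440, …
f+g: L₀ = lclm(L_f,L_g), ord ≤ 1+2.
Integrate: L := L₀·Dx.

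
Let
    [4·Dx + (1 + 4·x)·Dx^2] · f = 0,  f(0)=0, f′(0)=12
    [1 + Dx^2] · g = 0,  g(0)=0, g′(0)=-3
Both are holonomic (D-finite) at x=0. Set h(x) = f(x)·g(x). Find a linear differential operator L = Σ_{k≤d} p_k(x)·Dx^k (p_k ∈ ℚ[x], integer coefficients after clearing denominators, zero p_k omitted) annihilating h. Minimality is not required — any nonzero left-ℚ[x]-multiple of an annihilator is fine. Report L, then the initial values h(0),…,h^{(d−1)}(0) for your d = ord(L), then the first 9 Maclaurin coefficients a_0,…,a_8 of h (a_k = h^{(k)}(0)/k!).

L = (-147 - 144·x - 224·x^2 + 256·x^3 + 256·x^4) + (-56 - 160·x + 384·x^2 + 512·x^3)·Dx + (-150 - 160·x - 192·x^2 + 512·x^3 + 512·x^4)·Dx^2 + (-56 - 160·x + 384·x^2 + 512·x^3)·Dx^3 + (-3 - 16·x + 32·x^2 + 256·x^3 + 256·x^4)·Dx^4  (order 4).
h: a_k = 0, 0, -36, 72, -186, 564, -3623/2, 30243/5, -581267/28, …
ICs: h(0) = 0, h′(0) = 0, h′′(0) = -72, h′′′(0) = 432.

f: a_k = 0, 12, -24, 64, -192, 3072/5, -2048, 49152/7, -24576, …
g: a_k = 0, -3, 0, 1/2, 0, -1/40, 0, 1/1680, 0, …
f·g: L₀ = L_f ⊗_s L_g, ord ≤ 2·2.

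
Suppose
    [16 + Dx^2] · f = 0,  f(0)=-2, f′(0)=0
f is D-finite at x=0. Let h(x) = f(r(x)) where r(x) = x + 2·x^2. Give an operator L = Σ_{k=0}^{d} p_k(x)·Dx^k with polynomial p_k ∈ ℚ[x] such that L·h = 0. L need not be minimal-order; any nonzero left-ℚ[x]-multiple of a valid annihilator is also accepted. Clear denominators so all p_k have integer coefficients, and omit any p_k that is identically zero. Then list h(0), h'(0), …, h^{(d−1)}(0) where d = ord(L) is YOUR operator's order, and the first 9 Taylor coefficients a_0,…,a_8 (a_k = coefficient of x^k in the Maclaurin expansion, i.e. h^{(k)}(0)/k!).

f: a_k = -2, 0, 16, 0, -64/3, 0, 512/45, 0, -1024/315, …
f∘r: x↦r, Dx↦Dx/r' in L_f ⇒ L₀.
L = (16 + 192·x + 768·x^2 + 1024·x^3) - 4·Dx + (1 + 4·x)·Dx^2  (order 2).
h: a_k = -2, 0, 16, 64, 128/3, -512/3, -22528/45, -8192/15, 106496/315, …
ICs: h(0) = -2, h′(0) = 0.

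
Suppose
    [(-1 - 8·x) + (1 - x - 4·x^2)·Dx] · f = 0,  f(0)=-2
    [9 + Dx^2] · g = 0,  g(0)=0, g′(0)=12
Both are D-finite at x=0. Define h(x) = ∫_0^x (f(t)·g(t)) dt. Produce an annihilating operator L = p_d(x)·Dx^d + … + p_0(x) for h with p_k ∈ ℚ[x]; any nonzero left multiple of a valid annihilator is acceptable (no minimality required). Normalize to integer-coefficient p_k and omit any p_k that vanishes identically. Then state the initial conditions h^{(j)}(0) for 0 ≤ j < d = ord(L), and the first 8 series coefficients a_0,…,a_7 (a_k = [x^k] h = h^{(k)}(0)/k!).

f: a_k = -2, -2, -10, -18, -58, -130, -362, -882, …
g: a_k = 0, 12, 0, -18, 0, 81/10, 0, -243/140, …
h₀=f·g: eliminate ⇒ L₀, order ≤ 1·2.
h=∫₀ˣh₀: take L = L₀·Dx.
L = (-1 + 9·x + 36·x^2)·Dx + (2 + 16·x)·Dx^2 + (-1 + x + 4·x^2)·Dx^3  (order 3).
h: a_k = 0, 0, -12, -8, -21, -36, -887/10, -6261/35, …
ICs: h(0) = 0, h′(0) = 0, h′′(0) = -24.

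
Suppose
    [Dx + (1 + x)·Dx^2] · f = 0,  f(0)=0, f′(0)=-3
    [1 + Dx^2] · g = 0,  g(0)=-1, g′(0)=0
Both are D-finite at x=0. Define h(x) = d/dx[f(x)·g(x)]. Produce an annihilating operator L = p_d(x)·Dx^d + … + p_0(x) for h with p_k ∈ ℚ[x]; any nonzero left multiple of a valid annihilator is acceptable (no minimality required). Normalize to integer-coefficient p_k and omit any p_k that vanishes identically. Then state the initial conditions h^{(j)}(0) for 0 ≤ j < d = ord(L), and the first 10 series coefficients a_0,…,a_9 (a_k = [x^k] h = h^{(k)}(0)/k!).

f: a_k = 0, -3, 3/2, -1, 3/4, -3/5, 1/2, -3/7, 3/8, -1/3, …
g: a_k = -1, 0, 1/2, 0, -1/24, 0, 1/720, 0, -1/40320, 0, …
Sym-product of L_f,L_g gives L₀ (≤ ord 4).
h=h₀': d/dx-closure on L₀ ⇒ L.
L = (-25 - 44·x - 42·x^2 + 12·x^3 + 43·x^4 + 24·x^5 + 4·x^6) + (-24 - 32·x + 20·x^2 + 60·x^3 + 40·x^4 + 8·x^5)·Dx + (-28 - 44·x - 14·x^2 + 72·x^3 + 98·x^4 + 48·x^5 + 8·x^6)·Dx^2 + (-24 - 32·x + 20·x^2 + 60·x^3 + 40·x^4 + 8·x^5)·Dx^3 + (-3 + 28·x^2 + 60·x^3 + 55·x^4 + 24·x^5 + 4·x^6)·Dx^4  (order 4).
h: a_k = 3, -3, -3/2, 0, 9/8, -9/8, 93/80, -37/30, 1151/896, -3557/2688, …
ICs: h(0) = 3, h′(0) = -3, h′′(0) = -3, h′′′(0) = 0.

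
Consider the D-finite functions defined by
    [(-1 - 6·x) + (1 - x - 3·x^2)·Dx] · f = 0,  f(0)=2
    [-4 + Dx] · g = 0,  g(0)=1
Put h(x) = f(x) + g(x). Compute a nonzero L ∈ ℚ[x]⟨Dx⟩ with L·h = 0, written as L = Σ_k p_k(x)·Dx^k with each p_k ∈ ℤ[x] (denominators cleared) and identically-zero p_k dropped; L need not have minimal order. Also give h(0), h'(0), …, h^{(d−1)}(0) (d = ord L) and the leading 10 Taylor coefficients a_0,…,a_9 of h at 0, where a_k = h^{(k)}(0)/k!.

f: a_k = 2, 2, 8, 14, 38, 80, 194, 434, 1016, 2318, …
g: a_k = 1, 4, 8, 32/3, 32/3, 128/15, 256/45, 1024/315, 512/315, 2048/2835, …
Weyl lclm of L_f,L_g ⇒ L₀ (ord ≤ 2).
L = (-16 + 8·x - 360·x^2 - 288·x^3) + (-8 + 50·x + 134·x^2 - 96·x^3 - 144·x^4)·Dx + (3 - 13·x - 11·x^2 + 42·x^3 + 36·x^4)·Dx^2  (order 2).
h: a_k = 3, 6, 16, 74/3, 146/3, 1328/15, 8986/45, 137734/315, 320552/315, 6573578/2835, …
ICs: h(0) = 3, h′(0) = 6.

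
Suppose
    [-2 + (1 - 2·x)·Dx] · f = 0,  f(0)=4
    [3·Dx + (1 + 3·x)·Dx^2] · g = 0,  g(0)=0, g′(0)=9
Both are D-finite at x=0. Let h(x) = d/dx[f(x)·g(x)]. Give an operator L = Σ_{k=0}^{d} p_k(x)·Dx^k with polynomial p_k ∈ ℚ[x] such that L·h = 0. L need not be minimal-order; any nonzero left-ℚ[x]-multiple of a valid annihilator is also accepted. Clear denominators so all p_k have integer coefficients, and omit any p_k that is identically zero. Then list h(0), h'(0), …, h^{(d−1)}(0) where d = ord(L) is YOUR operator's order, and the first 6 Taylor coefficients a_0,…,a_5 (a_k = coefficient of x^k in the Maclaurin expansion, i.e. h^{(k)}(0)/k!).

f: a_k = 4, 8, 16, 32, 64, 128, …
g: a_k = 0, 9, -27/2, 27, -243/4, 729/5, …
f·g: L₀ = L_f ⊗_s L_g, ord ≤ 1·2.
Derive L from L₀ (diff closure).
L = 24 + 30·x·Dx + (-1 - x + 6·x^2)·Dx^2  (order 2).
h: a_k = 36, 36, 432, 180, 3366, -3348/5, …
ICs: h(0) = 36, h′(0) = 36.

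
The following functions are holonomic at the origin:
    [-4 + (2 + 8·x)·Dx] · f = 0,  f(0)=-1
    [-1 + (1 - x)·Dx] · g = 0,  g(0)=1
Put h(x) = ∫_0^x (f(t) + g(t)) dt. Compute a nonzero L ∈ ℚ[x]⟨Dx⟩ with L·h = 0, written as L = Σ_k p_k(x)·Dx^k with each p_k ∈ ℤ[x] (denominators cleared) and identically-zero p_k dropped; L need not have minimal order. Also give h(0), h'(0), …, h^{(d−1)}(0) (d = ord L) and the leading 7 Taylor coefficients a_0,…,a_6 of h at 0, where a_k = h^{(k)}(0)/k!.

L = (8 + 12·x)·Dx + (-6 - 8·x - 36·x^2)·Dx^2 + (-1 + 3·x + 22·x^2 - 24·x^3)·Dx^3  (order 3).
h: a_k = 0, 0, -1/2, 1, -3/4, 11/5, -9/2, …
ICs: h(0) = 0, h′(0) = 0, h′′(0) = -1.

f: a_k = -1, -2, 2, -4, 10, -28, 84, …
g: a_k = 1, 1, 1, 1, 1, 1, 1, …
h₀=f+g: left-lcm gives L₀, ord ≤ 2.
∫: right-multiply L₀ by Dx.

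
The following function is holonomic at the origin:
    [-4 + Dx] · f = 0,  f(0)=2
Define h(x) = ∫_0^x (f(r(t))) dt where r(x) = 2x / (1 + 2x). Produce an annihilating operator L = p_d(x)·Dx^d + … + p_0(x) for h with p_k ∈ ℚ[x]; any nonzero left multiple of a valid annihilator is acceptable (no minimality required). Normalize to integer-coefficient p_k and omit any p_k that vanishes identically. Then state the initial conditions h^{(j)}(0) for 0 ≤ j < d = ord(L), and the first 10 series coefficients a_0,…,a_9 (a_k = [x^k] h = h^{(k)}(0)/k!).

f: a_k = 2, 8, 16, 64/3, 64/3, 256/15, 512/45, 2048/315, 1024/315, 4096/2835, …
h₀=f(r): pull back L_f along r ⇒ L₀.
Integrate: L := L₀·Dx.
L = -8·Dx + (1 + 4·x + 4·x^2)·Dx^2  (order 2).
h: a_k = 0, 2, 8, 32/3, -16/3, -128/15, 896/45, -5632/315, -2176/315, 161792/2835, …
ICs: h(0) = 0, h′(0) = 2.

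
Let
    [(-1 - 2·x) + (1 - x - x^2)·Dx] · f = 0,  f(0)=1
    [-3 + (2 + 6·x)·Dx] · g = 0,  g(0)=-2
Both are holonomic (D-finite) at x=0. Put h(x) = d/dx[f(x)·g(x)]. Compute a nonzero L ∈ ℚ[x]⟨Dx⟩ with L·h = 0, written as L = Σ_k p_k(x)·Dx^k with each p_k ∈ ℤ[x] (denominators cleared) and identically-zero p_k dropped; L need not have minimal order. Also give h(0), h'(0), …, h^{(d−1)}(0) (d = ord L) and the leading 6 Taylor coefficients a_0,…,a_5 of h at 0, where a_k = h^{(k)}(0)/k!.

L = (19 + 186·x + 321·x^2 + 210·x^3 + 135·x^4) + (-10 - 34·x - 6·x^2 + 50·x^3 + 114·x^4 + 54·x^5)·Dx  (order 1).
h: a_k = -5, -19/2, -315/8, -739/16, -24295/128, -30117/256, …
ICs: h(0) = -5.

f: a_k = 1, 1, 2, 3, 5, 8, …
g: a_k = -2, -3, 9/4, -27/8, 405/64, -1701/128, …
Product ⇒ symmetric product L₀, ord ≤ 1.
h=h₀': d/dx-closure on L₀ ⇒ L.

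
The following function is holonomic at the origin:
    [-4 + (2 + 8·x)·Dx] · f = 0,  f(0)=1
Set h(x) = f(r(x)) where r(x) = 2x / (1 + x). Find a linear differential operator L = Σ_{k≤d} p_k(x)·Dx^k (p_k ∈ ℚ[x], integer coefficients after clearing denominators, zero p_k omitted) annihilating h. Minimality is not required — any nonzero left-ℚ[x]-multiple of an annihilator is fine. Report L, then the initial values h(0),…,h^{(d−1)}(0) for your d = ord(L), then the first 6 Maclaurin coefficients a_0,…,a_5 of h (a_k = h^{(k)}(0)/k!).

f: a_k = 1, 2, -2, 4, -10, 28, …
f∘r: x↦r, Dx↦Dx/r' in L_f ⇒ L₀.
L = -4 + (1 + 10·x + 9·x^2)·Dx  (order 1).
h: a_k = 1, 4, -12, 52, -284, 1764, …
ICs: h(0) = 1.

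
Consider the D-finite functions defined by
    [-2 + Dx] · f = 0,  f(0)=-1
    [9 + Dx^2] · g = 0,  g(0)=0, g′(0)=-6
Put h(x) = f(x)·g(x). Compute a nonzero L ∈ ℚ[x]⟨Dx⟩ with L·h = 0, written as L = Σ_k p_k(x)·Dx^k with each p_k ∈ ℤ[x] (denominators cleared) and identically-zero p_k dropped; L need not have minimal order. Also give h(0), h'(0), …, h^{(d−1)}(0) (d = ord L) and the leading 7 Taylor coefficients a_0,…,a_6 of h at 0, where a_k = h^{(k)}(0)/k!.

L = 13 - 4·Dx + Dx^2  (order 2).
h: a_k = 0, 6, 12, 3, -10, -199/20, -23/10, …
ICs: h(0) = 0, h′(0) = 6.

f: a_k = -1, -2, -2, -4/3, -2/3, -4/15, -4/45, …
g: a_k = 0, -6, 0, 9, 0, -81/20, 0, …
L₀ := L_f ⊗_s L_g (sym. prod.), ord ≤ 2.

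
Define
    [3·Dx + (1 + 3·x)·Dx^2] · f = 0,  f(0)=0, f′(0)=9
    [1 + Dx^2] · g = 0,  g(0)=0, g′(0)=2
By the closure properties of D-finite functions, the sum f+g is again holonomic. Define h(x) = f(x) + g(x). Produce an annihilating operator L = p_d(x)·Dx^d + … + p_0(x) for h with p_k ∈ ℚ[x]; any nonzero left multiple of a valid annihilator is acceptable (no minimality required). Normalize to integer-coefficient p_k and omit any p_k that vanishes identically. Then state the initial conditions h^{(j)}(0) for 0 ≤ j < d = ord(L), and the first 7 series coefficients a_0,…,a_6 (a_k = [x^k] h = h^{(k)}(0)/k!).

f: a_k = 0, 9, -27/2, 27, -243/4, 729/5, -729/2, …
g: a_k = 0, 2, 0, -1/3, 0, 1/60, 0, …
h₀=f+g: left-lcm gives L₀, ord ≤ 4.
L = (165 + 18·x + 27·x^2)·Dx + (19 + 63·x + 27·x^2 + 27·x^3)·Dx^2 + (165 + 18·x + 27·x^2)·Dx^3 + (19 + 63·x + 27·x^2 + 27·x^3)·Dx^4  (order 4).
h: a_k = 0, 11, -27/2, 80/3, -243/4, 8749/60, -729/2, …
ICs: h(0) = 0, h′(0) = 11, h′′(0) = -27, h′′′(0) = 160.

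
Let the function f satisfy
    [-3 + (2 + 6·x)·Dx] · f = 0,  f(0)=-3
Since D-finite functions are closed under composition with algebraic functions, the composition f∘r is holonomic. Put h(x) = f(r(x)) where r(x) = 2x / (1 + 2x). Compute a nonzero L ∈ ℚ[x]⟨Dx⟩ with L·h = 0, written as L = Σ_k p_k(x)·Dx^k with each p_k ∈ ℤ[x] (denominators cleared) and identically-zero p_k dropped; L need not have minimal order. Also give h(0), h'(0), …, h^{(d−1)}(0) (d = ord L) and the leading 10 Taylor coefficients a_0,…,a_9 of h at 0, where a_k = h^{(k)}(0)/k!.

f: a_k = -3, -9/2, 27/8, -81/16, 1215/128, -5103/256, 45927/1024, -216513/2048, 8444007/32768, -42220035/65536, …
L₀ from L_f via x↦r, Dx↦r'^{-1}Dx.
L = -3 + (1 + 10·x + 16·x^2)·Dx  (order 1).
h: a_k = -3, -9, 63/2, -261/2, 5031/8, -27207/8, 318915/16, -1975005/16, 101709495/128, -673558515/128, …
ICs: h(0) = -3.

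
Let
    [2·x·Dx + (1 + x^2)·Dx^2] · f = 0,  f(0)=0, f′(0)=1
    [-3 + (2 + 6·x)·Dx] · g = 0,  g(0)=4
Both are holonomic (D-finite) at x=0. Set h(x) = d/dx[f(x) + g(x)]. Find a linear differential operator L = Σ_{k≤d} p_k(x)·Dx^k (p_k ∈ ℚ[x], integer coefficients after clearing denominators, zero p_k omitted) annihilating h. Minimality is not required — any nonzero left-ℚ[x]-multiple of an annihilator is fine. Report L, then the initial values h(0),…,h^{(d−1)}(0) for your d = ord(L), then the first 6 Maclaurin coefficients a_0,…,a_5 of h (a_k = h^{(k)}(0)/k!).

f: a_k = 0, 1, 0, -1/3, 0, 1/5, …
g: a_k = 4, 6, -9/2, 27/4, -405/32, 1701/64, …
L₀ := lclm(L_f,L_g); ord L₀ ≤ 2+1.
Derive L from L₀ (diff closure).
L = (-12 - 90·x + 36·x^2 + 54·x^3) + (-35 - 48·x - 102·x^2 + 144·x^3 + 189·x^4)·Dx + (-6 - 10·x + 36·x^2 + 44·x^3 + 42·x^4 + 54·x^5)·Dx^2  (order 2).
h: a_k = 7, -9, 77/4, -405/8, 8569/64, -45927/128, …
ICs: h(0) = 7, h′(0) = -9.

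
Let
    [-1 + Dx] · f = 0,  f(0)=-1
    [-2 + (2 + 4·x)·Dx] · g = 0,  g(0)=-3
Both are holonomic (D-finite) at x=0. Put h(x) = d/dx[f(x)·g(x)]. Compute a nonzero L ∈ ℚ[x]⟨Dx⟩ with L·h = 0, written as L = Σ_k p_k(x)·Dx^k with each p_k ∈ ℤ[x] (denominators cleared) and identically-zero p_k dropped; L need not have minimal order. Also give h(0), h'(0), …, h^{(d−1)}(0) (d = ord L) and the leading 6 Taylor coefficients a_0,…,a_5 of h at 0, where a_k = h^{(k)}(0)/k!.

f: a_k = -1, -1, -1/2, -1/6, -1/24, -1/120, …
g: a_k = -3, -3, 3/2, -3/2, 15/8, -21/8, …
f·g: L₀ = L_f ⊗_s L_g, ord ≤ 1·1.
h₀' ⇒ L via d/dx closure of L₀.
L = (1 + 4·x + 2·x^2) + (-1 - 3·x - 2·x^2)·Dx  (order 1).
h: a_k = 6, 6, 6, -2, 7, -61/5, …
ICs: h(0) = 6.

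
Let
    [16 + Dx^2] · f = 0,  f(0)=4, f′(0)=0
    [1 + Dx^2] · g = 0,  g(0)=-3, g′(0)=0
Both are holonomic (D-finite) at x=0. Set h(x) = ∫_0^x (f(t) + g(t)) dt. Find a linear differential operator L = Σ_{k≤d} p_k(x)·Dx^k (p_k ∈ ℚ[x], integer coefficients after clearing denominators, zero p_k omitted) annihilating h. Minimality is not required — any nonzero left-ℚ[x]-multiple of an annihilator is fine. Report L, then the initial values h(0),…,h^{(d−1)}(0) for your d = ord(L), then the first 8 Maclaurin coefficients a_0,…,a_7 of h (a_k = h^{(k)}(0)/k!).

L = 16·Dx + 17·Dx^3 + Dx^5  (order 5).
h: a_k = 0, 1, 0, -61/6, 0, 1021/120, 0, -16381/5040, …
ICs: h(0) = 0, h′(0) = 1, h′′(0) = 0, h′′′(0) = -61, h′′′′(0) = 0.

f: a_k = 4, 0, -32, 0, 128/3, 0, -1024/45, 0, …
g: a_k = -3, 0, 3/2, 0, -1/8, 0, 1/240, 0, …
Sum ⇒ L₀ = lclm(L_f,L_g) in ℚ(x)⟨Dx⟩.
h=∫₀ˣh₀: take L = L₀·Dx.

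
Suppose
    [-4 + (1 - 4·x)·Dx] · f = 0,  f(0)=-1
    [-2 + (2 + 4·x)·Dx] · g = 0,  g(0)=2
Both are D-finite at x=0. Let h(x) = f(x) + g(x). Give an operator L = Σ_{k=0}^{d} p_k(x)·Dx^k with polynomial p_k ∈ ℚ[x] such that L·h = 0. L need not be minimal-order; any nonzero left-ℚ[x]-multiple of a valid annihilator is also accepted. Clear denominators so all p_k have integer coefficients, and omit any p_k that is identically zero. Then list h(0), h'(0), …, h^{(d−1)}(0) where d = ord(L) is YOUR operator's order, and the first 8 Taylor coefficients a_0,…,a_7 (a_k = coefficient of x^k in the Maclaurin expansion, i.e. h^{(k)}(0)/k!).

f: a_k = -1, -4, -16, -64, -256, -1024, -4096, -16384, …
g: a_k = 2, 2, -1, 1, -5/4, 7/4, -21/8, 33/8, …
Weyl lclm of L_f,L_g ⇒ L₀ (ord ≤ 2).
L = (-12 - 16·x) + (11 + 40·x + 48·x^2)·Dx + (-1 - 2·x + 16·x^2 + 32·x^3)·Dx^2  (order 2).
h: a_k = 1, -2, -17, -63, -1029/4, -4089/4, -32789/8, -131039/8, …
ICs: h(0) = 1, h′(0) = -2.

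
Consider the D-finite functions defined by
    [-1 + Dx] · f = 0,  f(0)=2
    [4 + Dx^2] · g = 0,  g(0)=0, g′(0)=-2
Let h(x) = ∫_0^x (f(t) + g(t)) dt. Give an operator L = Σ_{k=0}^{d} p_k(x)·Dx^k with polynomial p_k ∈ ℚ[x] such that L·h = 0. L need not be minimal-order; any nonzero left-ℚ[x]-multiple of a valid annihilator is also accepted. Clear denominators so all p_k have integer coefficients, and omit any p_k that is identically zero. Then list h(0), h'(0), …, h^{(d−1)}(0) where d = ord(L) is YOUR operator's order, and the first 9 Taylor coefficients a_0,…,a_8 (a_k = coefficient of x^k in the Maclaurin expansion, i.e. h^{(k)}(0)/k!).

L = -4·Dx + 4·Dx^2 - Dx^3 + Dx^4  (order 4).
h: a_k = 0, 2, 0, 1/3, 5/12, 1/60, -1/24, 1/2520, 13/4032, …
ICs: h(0) = 0, h′(0) = 2, h′′(0) = 0, h′′′(0) = 2.

f: a_k = 2, 2, 1, 1/3, 1/12, 1/60, 1/360, 1/2520, 1/20160, …
g: a_k = 0, -2, 0, 4/3, 0, -4/15, 0, 8/315, 0, …
Weyl lclm of L_f,L_g ⇒ L₀ (ord ≤ 3).
∫: right-multiply L₀ by Dx.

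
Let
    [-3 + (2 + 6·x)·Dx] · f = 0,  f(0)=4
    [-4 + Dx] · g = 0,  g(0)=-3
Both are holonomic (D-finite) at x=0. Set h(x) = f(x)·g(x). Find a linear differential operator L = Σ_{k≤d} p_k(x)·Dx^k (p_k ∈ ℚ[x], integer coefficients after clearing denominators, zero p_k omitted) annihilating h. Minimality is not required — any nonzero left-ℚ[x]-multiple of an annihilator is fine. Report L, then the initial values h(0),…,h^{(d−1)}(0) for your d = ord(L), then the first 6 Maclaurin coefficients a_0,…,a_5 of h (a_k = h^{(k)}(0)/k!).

L = (-11 - 24·x) + (2 + 6·x)·Dx  (order 1).
h: a_k = -12, -66, -309/2, -953/4, -8161/32, -76883/320, …
ICs: h(0) = -12.

f: a_k = 4, 6, -9/2, 27/4, -405/32, 1701/64, …
g: a_k = -3, -12, -24, -32, -32, -128/5, …
L₀ := L_f ⊗_s L_g (sym. prod.), ord ≤ 1.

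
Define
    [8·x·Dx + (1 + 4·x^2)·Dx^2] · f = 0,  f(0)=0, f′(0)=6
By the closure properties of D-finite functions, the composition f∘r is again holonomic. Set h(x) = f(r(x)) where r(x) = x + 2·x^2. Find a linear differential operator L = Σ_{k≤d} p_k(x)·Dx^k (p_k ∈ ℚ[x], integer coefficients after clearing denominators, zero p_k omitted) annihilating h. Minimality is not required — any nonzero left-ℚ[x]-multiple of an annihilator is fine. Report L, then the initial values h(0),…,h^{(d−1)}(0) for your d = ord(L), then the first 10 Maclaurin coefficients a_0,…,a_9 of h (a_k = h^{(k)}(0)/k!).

L = (-4 + 8·x + 64·x^2 + 192·x^3 + 192·x^4)·Dx + (1 + 4·x + 4·x^2 + 32·x^3 + 80·x^4 + 64·x^5)·Dx^2  (order 2).
h: a_k = 0, 6, 12, -8, -48, -384/5, 128, 4992/7, 768, -8704/3, …
ICs: h(0) = 0, h′(0) = 6.

f: a_k = 0, 6, 0, -8, 0, 96/5, 0, -384/7, 0, 512/3, …
Substitute x→r, Dx→(1/r')Dx; clear ⇒ L₀.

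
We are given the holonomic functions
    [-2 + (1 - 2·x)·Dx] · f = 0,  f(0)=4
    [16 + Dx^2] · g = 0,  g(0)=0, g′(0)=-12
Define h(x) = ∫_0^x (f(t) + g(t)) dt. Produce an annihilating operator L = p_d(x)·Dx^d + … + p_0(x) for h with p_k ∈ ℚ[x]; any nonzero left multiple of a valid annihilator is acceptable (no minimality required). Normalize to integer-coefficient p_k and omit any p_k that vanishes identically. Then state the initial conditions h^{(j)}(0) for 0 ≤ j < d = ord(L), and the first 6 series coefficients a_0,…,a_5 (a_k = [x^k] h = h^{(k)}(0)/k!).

f: a_k = 4, 8, 16, 32, 64, 128, …
g: a_k = 0, -12, 0, 32, 0, -128/5, …
L₀ := lclm(L_f,L_g); ord L₀ ≤ 1+2.
h=∫h₀ ⇒ L = L₀·Dx.
L = (160 - 256·x + 256·x^2)·Dx + (-48 + 224·x - 384·x^2 + 256·x^3)·Dx^2 + (10 - 16·x + 16·x^2)·Dx^3 + (-3 + 14·x - 24·x^2 + 16·x^3)·Dx^4  (order 4).
h: a_k = 0, 4, -2, 16/3, 16, 64/5, …
ICs: h(0) = 0, h′(0) = 4, h′′(0) = -4, h′′′(0) = 32.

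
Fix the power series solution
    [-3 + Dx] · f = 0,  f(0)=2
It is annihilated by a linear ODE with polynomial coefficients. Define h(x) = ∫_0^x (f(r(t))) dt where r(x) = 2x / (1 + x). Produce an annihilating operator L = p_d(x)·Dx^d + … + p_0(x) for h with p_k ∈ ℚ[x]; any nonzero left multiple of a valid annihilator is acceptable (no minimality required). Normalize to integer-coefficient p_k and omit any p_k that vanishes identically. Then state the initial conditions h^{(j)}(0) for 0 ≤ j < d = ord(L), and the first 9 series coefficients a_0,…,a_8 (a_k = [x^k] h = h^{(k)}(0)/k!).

f: a_k = 2, 6, 9, 9, 27/4, 81/20, 81/40, 243/280, 729/2240, …
Substitute x→r, Dx→(1/r')Dx; clear ⇒ L₀.
∫: right-multiply L₀ by Dx.
L = -6·Dx + (1 + 2·x + x^2)·Dx^2  (order 2).
h: a_k = 0, 2, 6, 8, 3, -12/5, -2/5, 48/35, -57/70, …
ICs: h(0) = 0, h′(0) = 2.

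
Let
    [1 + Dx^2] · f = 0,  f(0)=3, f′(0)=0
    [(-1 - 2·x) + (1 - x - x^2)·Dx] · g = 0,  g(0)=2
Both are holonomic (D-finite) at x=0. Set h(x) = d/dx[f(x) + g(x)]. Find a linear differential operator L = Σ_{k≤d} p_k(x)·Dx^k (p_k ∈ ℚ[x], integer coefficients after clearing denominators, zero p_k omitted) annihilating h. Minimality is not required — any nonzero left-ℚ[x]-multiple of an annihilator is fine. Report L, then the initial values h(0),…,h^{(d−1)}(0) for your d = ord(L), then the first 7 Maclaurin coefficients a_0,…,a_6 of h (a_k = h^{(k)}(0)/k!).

L = (124 + 358·x + 470·x^2 + 230·x^3 + 130·x^4 + 18·x^5 + 6·x^6) + (-19 - 29·x + 36·x^2 + 55·x^3 + 50·x^4 + 27·x^5 + 7·x^6 + 2·x^7)·Dx + (124 + 358·x + 470·x^2 + 230·x^3 + 130·x^4 + 18·x^5 + 6·x^6)·Dx^2 + (-19 - 29·x + 36·x^2 + 55·x^3 + 50·x^4 + 27·x^5 + 7·x^6 + 2·x^7)·Dx^3  (order 3).
h: a_k = 2, 5, 18, 81/2, 80, 6239/40, 294, …
ICs: h(0) = 2, h′(0) = 5, h′′(0) = 36.

f: a_k = 3, 0, -3/2, 0, 1/8, 0, -1/240, …
g: a_k = 2, 2, 4, 6, 10, 16, 26, …
Sum ⇒ L₀ = lclm(L_f,L_g) in ℚ(x)⟨Dx⟩.
Derive L from L₀ (diff closure).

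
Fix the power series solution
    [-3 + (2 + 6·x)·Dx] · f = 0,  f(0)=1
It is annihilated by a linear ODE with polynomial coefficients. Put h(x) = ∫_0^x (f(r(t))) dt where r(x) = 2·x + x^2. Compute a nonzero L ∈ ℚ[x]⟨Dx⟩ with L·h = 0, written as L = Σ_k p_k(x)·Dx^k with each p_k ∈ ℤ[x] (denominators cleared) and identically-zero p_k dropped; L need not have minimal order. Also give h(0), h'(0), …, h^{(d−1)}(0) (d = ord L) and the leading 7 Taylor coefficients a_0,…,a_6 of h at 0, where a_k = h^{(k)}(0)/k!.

f: a_k = 1, 3/2, -9/8, 27/16, -405/128, 1701/256, -15309/1024, …
Change of var in L_f (x↦r) gives L₀.
∫: right-multiply L₀ by Dx.
L = (-3 - 3·x)·Dx + (1 + 6·x + 3·x^2)·Dx^2  (order 2).
h: a_k = 0, 1, 3/2, -1, 9/4, -63/10, 81/4, …
ICs: h(0) = 0, h′(0) = 1.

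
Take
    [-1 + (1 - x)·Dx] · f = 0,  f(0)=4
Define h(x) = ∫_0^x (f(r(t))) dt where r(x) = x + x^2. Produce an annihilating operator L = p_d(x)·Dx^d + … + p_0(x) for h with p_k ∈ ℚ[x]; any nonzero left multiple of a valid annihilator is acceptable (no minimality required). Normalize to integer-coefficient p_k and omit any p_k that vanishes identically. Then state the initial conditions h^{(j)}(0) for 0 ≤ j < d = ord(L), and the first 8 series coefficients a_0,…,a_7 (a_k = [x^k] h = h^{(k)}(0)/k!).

L = (1 + 2·x)·Dx + (-1 + x + x^2)·Dx^2  (order 2).
h: a_k = 0, 4, 2, 8/3, 3, 4, 16/3, 52/7, …
ICs: h(0) = 0, h′(0) = 4.

f: a_k = 4, 4, 4, 4, 4, 4, 4, 4, …
f∘r: x↦r, Dx↦Dx/r' in L_f ⇒ L₀.
∫: right-multiply L₀ by Dx.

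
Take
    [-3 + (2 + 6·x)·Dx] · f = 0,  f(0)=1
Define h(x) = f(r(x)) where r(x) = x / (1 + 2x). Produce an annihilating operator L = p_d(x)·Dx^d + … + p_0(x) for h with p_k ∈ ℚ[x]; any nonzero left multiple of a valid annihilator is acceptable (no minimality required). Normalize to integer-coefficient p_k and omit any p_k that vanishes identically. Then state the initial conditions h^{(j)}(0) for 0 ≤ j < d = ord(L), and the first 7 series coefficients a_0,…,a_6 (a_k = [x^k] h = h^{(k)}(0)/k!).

f: a_k = 1, 3/2, -9/8, 27/16, -405/128, 1701/256, -15309/1024, …
Change of var in L_f (x↦r) gives L₀.
L = -3 + (2 + 14·x + 20·x^2)·Dx  (order 1).
h: a_k = 1, 3/2, -33/8, 195/16, -4965/128, 33909/256, -492501/1024, …
ICs: h(0) = 1.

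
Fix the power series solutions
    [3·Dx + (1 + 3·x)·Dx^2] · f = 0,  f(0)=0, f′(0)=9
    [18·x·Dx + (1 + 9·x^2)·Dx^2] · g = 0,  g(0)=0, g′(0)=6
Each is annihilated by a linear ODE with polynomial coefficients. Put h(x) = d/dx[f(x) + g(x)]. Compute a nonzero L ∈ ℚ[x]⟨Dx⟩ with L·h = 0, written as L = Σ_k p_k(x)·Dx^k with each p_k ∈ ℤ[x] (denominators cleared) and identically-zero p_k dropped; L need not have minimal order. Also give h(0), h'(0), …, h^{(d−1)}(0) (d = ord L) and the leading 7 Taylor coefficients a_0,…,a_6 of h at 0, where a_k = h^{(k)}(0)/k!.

L = (-18 - 162·x + 486·x^2 + 486·x^3) + (-12 - 36·x + 972·x^3 + 972·x^4)·Dx + (-1 + 3·x + 18·x^2 + 54·x^3 + 243·x^4 + 243·x^5)·Dx^2  (order 2).
h: a_k = 15, -27, 27, -243, 1215, -2187, 2187, …
ICs: h(0) = 15, h′(0) = -27.

f: a_k = 0, 9, -27/2, 27, -243/4, 729/5, -729/2, …
g: a_k = 0, 6, 0, -18, 0, 486/5, 0, …
L₀ := lclm(L_f,L_g); ord L₀ ≤ 2+2.
h=h₀': d/dx-closure on L₀ ⇒ L.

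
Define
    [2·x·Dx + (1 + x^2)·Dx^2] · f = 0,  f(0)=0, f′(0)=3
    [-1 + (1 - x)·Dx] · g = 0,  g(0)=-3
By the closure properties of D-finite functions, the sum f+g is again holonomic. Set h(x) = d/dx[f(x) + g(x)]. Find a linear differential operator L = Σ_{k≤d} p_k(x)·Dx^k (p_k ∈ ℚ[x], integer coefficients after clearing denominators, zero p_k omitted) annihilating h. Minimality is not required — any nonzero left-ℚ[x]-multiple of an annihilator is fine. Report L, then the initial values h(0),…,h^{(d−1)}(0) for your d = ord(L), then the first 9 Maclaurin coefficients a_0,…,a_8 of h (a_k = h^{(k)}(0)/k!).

L = (2 - 8·x - 6·x^2) + (-4 + 2·x - 4·x^2 - 6·x^3)·Dx + (1 - x^4)·Dx^2  (order 2).
h: a_k = 0, -6, -12, -12, -12, -18, -24, -24, -24, …
ICs: h(0) = 0, h′(0) = -6.

f: a_k = 0, 3, 0, -1, 0, 3/5, 0, -3/7, 0, …
g: a_k = -3, -3, -3, -3, -3, -3, -3, -3, -3, …
Weyl lclm of L_f,L_g ⇒ L₀ (ord ≤ 3).
Derive L from L₀ (diff closure).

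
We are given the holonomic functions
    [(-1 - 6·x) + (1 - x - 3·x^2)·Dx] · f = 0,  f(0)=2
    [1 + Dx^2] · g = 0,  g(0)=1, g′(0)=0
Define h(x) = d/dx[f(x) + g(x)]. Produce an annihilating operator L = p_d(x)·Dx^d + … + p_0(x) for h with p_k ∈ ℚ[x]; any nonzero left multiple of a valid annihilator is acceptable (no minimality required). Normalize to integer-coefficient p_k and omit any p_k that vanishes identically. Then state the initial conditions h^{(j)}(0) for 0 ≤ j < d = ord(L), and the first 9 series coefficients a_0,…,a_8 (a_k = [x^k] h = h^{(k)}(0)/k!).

L = (464 + 2522·x + 8618·x^2 + 6330·x^3 + 9630·x^4 + 486·x^5 + 486·x^6) + (-43 - 249·x + 114·x^2 + 559·x^3 + 1500·x^4 + 1863·x^5 + 189·x^6 + 162·x^7)·Dx + (464 + 2522·x + 8618·x^2 + 6330·x^3 + 9630·x^4 + 486·x^5 + 486·x^6)·Dx^2 + (-43 - 249·x + 114·x^2 + 559·x^3 + 1500·x^4 + 1863·x^5 + 189·x^6 + 162·x^7)·Dx^3  (order 3).
h: a_k = 2, 15, 42, 913/6, 400, 139679/120, 3038, 40965121/5040, 20862, …
ICs: h(0) = 2, h′(0) = 15, h′′(0) = 84.

f: a_k = 2, 2, 8, 14, 38, 80, 194, 434, 1016, …
g: a_k = 1, 0, -1/2, 0, 1/24, 0, -1/720, 0, 1/40320, …
Weyl lclm of L_f,L_g ⇒ L₀ (ord ≤ 3).
Differentiate: ansatz ord ≤ ord L₀ ⇒ L.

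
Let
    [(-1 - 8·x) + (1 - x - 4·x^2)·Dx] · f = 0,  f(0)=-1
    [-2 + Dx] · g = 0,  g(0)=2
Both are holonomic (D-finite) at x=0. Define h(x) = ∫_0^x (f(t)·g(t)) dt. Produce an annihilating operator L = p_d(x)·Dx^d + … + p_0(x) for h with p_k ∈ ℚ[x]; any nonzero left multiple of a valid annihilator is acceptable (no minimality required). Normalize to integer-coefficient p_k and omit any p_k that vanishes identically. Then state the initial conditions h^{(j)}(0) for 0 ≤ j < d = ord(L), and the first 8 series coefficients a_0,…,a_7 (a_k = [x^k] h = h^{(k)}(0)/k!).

L = (3 + 6·x - 8·x^2)·Dx + (-1 + x + 4·x^2)·Dx^2  (order 2).
h: a_k = 0, -2, -3, -6, -67/6, -118/5, -743/15, -4946/45, …
ICs: h(0) = 0, h′(0) = -2.

f: a_k = -1, -1, -5, -9, -29, -65, -181, -441, …
g: a_k = 2, 4, 4, 8/3, 4/3, 8/15, 8/45, 16/315, …
h₀=f·g: eliminate ⇒ L₀, order ≤ 1·1.
h=∫₀ˣh₀: take L = L₀·Dx.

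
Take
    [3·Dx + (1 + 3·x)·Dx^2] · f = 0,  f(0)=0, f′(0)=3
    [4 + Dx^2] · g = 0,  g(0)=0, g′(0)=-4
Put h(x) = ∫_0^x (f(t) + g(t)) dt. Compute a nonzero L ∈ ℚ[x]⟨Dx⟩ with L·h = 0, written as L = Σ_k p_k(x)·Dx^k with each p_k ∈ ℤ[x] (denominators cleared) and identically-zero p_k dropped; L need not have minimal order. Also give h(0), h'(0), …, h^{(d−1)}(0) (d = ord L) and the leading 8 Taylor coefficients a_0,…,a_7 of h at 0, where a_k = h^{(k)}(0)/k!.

L = (348 + 144·x + 216·x^2)·Dx^2 + (44 + 180·x + 216·x^2 + 216·x^3)·Dx^3 + (87 + 36·x + 54·x^2)·Dx^4 + (11 + 45·x + 54·x^2 + 54·x^3)·Dx^5  (order 5).
h: a_k = 0, 0, -1/2, -3/2, 35/12, -81/20, 721/90, -243/14, …
ICs: h(0) = 0, h′(0) = 0, h′′(0) = -1, h′′′(0) = -9, h′′′′(0) = 70.

f: a_k = 0, 3, -9/2, 9, -81/4, 243/5, -243/2, 2187/7, …
g: a_k = 0, -4, 0, 8/3, 0, -8/15, 0, 16/315, …
f+g: L₀ = lclm(L_f,L_g), ord ≤ 2+2.
h=∫h₀ ⇒ L = L₀·Dx.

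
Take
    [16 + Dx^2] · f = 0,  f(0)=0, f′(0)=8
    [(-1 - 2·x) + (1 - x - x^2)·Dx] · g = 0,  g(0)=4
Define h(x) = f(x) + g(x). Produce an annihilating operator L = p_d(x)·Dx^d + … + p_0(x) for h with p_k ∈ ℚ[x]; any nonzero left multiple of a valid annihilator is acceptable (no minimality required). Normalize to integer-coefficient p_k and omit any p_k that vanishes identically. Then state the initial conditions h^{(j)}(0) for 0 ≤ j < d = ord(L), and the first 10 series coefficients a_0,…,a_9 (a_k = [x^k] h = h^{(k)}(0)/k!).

L = (-272 - 384·x + 352·x^2 - 192·x^3 - 640·x^4 - 256·x^5) + (160 - 368·x - 32·x^2 + 544·x^3 - 48·x^4 - 384·x^5 - 128·x^6)·Dx + (-17 - 24·x + 22·x^2 - 12·x^3 - 40·x^4 - 16·x^5)·Dx^2 + (10 - 23·x - 2·x^2 + 34·x^3 - 3·x^4 - 24·x^5 - 8·x^6)·Dx^3  (order 3).
h: a_k = 4, 12, 8, -28/3, 20, 736/15, 52, 24412/315, 136, 627796/2835, …
ICs: h(0) = 4, h′(0) = 12, h′′(0) = 16.

f: a_k = 0, 8, 0, -64/3, 0, 256/15, 0, -2048/315, 0, 4096/2835, …
g: a_k = 4, 4, 8, 12, 20, 32, 52, 84, 136, 220, …
h₀=f+g: left-lcm gives L₀, ord ≤ 3.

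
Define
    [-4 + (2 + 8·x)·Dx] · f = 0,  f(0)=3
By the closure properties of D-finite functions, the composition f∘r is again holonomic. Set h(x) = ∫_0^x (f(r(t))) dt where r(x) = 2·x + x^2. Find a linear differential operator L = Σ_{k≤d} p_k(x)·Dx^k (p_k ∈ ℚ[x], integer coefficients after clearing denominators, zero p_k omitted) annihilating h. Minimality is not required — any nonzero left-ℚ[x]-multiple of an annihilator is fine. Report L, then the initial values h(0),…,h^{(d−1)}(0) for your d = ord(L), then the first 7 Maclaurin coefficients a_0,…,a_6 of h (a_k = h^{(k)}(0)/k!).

L = (-4 - 4·x)·Dx + (1 + 8·x + 4·x^2)·Dx^2  (order 2).
h: a_k = 0, 3, 6, -6, 18, -342/5, 300, …
ICs: h(0) = 0, h′(0) = 3.

f: a_k = 3, 6, -6, 12, -30, 84, -252, …
Change of var in L_f (x↦r) gives L₀.
h=∫₀ˣh₀: take L = L₀·Dx.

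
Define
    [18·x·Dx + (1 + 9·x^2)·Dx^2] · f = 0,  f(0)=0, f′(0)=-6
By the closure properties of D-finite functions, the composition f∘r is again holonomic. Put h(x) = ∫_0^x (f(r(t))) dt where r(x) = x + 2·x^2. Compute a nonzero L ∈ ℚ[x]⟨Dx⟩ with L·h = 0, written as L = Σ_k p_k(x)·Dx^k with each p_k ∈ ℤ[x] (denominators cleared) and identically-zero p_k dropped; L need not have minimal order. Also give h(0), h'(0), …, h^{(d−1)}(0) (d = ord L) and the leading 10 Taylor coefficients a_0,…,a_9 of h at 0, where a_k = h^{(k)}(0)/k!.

L = (-4 + 18·x + 144·x^2 + 432·x^3 + 432·x^4)·Dx^2 + (1 + 4·x + 9·x^2 + 72·x^3 + 180·x^4 + 144·x^5)·Dx^3  (order 3).
h: a_k = 0, 0, -3, -4, 9/2, 108/5, 99/5, -828/7, -11421/28, 108, …
ICs: h(0) = 0, h′(0) = 0, h′′(0) = -6.

f: a_k = 0, -6, 0, 18, 0, -486/5, 0, 4374/7, 0, -4374, …
f∘r: x↦r, Dx↦Dx/r' in L_f ⇒ L₀.
Integrate: L := L₀·Dx.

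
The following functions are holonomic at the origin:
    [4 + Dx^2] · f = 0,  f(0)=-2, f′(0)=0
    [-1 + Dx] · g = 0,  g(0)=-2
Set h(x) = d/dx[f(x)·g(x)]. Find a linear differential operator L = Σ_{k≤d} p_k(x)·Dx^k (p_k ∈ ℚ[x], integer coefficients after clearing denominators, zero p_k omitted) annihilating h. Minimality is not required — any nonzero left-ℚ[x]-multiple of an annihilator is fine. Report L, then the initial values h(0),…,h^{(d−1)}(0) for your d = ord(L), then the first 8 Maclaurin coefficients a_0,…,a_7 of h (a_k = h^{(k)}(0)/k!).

f: a_k = -2, 0, 4, 0, -4/3, 0, 8/45, 0, …
g: a_k = -2, -2, -1, -1/3, -1/12, -1/60, -1/360, -1/2520, …
L₀ := L_f ⊗_s L_g (sym. prod.), ord ≤ 2.
h=h₀': d/dx-closure on L₀ ⇒ L.
L = 5 - 2·Dx + Dx^2  (order 2).
h: a_k = 4, -12, -22, -14/3, 41/6, 39/10, 29/180, -527/1260, …
ICs: h(0) = 4, h′(0) = -12.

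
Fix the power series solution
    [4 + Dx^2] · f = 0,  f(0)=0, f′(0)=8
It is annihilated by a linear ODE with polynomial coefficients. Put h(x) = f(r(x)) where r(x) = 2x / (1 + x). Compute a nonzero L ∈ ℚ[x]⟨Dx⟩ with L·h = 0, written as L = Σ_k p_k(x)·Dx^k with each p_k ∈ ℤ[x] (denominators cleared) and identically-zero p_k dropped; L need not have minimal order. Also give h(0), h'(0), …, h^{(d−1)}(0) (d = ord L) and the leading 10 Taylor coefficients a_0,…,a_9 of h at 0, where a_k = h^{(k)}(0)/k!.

f: a_k = 0, 8, 0, -16/3, 0, 16/15, 0, -32/315, 0, 16/2835, …
f∘r: x↦r, Dx↦Dx/r' in L_f ⇒ L₀.
L = 16 + (2 + 6·x + 6·x^2 + 2·x^3)·Dx + (1 + 4·x + 6·x^2 + 4·x^3 + x^4)·Dx^2  (order 2).
h: a_k = 0, 16, -16, -80/3, 112, -3088/15, 240, -39376/315, -10064/45, 481648/567, …
ICs: h(0) = 0, h′(0) = 16.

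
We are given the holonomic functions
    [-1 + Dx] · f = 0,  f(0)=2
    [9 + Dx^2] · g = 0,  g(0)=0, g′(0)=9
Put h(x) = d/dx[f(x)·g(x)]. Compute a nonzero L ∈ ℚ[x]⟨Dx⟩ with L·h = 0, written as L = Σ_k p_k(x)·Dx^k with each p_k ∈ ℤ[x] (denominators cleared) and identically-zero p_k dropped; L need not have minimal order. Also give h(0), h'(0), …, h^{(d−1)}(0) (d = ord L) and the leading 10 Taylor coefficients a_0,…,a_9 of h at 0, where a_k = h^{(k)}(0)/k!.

f: a_k = 2, 2, 1, 1/3, 1/12, 1/60, 1/360, 1/2520, 1/20160, 1/181440, …
g: a_k = 0, 9, 0, -27/2, 0, 243/40, 0, -729/560, 0, 729/4480, …
Sym-product of L_f,L_g gives L₀ (≤ ord 2).
h₀' ⇒ L via d/dx closure of L₀.
L = 10 - 2·Dx + Dx^2  (order 2).
h: a_k = 18, 36, -54, -96, -3, 234/5, 83/5, -32/5, -639/140, -79/630, …
ICs: h(0) = 18, h′(0) = 36.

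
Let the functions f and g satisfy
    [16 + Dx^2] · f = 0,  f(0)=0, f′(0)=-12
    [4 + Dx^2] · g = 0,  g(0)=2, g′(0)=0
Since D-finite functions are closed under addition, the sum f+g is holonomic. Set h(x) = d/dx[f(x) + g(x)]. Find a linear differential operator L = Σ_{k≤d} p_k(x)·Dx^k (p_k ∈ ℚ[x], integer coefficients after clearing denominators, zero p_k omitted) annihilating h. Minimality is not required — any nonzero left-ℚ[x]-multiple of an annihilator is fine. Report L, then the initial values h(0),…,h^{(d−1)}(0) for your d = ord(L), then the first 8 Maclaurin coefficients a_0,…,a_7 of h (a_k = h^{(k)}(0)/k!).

f: a_k = 0, -12, 0, 32, 0, -128/5, 0, 1024/105, …
g: a_k = 2, 0, -4, 0, 4/3, 0, -8/45, 0, …
f+g: L₀ = lclm(L_f,L_g), ord ≤ 2+2.
h₀' ⇒ L via d/dx closure of L₀.
L = 64 + 20·Dx^2 + Dx^4  (order 4).
h: a_k = -12, -8, 96, 16/3, -128, -16/15, 1024/15, 32/315, …
ICs: h(0) = -12, h′(0) = -8, h′′(0) = 192, h′′′(0) = 32.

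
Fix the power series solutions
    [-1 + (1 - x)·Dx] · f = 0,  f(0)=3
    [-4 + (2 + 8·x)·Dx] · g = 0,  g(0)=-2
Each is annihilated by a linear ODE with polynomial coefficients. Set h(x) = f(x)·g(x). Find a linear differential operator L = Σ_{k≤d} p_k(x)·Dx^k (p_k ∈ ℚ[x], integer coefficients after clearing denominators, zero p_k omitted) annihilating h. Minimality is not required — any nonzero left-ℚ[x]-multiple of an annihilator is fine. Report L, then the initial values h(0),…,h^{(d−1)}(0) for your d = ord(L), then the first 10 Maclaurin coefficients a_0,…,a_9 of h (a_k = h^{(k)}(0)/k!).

L = (3 + 2·x) + (-1 - 3·x + 4·x^2)·Dx  (order 1).
h: a_k = -6, -18, -6, -30, 30, -138, 366, -1218, 3930, -13230, …
ICs: h(0) = -6.

f: a_k = 3, 3, 3, 3, 3, 3, 3, 3, 3, 3, …
g: a_k = -2, -4, 4, -8, 20, -56, 168, -528, 1716, -5720, …
L₀ := L_f ⊗_s L_g (sym. prod.), ord ≤ 1.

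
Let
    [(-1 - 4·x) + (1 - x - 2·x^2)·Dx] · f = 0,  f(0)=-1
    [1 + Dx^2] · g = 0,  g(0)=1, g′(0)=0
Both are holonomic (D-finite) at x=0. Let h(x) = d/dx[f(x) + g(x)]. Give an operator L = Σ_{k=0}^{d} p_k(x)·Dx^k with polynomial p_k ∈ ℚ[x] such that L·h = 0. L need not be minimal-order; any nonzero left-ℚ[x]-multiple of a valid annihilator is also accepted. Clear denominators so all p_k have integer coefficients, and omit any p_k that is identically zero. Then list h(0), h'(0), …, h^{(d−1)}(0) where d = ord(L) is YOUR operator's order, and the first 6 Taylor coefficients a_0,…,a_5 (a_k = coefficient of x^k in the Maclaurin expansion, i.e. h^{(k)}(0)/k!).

L = (270 + 1200·x + 2862·x^2 + 1860·x^3 + 1920·x^4 + 144·x^5 + 96·x^6) + (-31 - 115·x + 75·x^2 + 241·x^3 + 430·x^4 + 372·x^5 + 56·x^6 + 32·x^7)·Dx + (270 + 1200·x + 2862·x^2 + 1860·x^3 + 1920·x^4 + 144·x^5 + 96·x^6)·Dx^2 + (-31 - 115·x + 75·x^2 + 241·x^3 + 430·x^4 + 372·x^5 + 56·x^6 + 32·x^7)·Dx^3  (order 3).
h: a_k = -1, -7, -15, -263/6, -105, -30961/120, …
ICs: h(0) = -1, h′(0) = -7, h′′(0) = -30.

f: a_k = -1, -1, -3, -5, -11, -21, …
g: a_k = 1, 0, -1/2, 0, 1/24, 0, …
Sum ⇒ L₀ = lclm(L_f,L_g) in ℚ(x)⟨Dx⟩.
h=h₀': d/dx-closure on L₀ ⇒ L.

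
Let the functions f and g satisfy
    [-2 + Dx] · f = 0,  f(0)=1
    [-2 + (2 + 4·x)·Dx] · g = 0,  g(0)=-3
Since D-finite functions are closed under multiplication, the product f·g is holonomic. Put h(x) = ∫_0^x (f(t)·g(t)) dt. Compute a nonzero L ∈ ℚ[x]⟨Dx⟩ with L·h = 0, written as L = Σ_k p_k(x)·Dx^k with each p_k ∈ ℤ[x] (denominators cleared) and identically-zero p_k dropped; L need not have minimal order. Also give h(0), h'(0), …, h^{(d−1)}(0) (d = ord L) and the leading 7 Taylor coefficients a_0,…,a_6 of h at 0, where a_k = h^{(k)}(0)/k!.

L = (-3 - 4·x)·Dx + (1 + 2·x)·Dx^2  (order 2).
h: a_k = 0, -3, -9/2, -7/2, -17/8, -33/40, -107/240, …
ICs: h(0) = 0, h′(0) = -3.

f: a_k = 1, 2, 2, 4/3, 2/3, 4/15, 4/45, …
g: a_k = -3, -3, 3/2, -3/2, 15/8, -21/8, 63/16, …
Product ⇒ symmetric product L₀, ord ≤ 1.
∫: right-multiply L₀ by Dx.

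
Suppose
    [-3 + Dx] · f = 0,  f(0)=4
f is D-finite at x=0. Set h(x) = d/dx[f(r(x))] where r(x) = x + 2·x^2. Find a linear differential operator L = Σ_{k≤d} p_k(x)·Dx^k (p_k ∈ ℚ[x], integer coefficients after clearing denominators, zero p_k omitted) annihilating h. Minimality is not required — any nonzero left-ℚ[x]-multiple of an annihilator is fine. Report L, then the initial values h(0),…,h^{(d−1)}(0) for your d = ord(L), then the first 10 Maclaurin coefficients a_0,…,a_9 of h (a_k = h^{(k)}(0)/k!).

L = (7 + 24·x + 48·x^2) + (-1 - 4·x)·Dx  (order 1).
h: a_k = 12, 84, 270, 774, 3321/2, 33183/10, 112887/20, 253557/28, 2091501/160, 20093589/1120, …
ICs: h(0) = 12.

f: a_k = 4, 12, 18, 18, 27/2, 81/10, 81/20, 243/140, 729/1120, 243/1120, …
Substitute x→r, Dx→(1/r')Dx; clear ⇒ L₀.
Derive L from L₀ (diff closure).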